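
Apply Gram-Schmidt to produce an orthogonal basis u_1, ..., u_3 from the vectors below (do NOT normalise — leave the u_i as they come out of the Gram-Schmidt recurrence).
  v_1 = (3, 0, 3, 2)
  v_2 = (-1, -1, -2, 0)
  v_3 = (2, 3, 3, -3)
Orthogonal basis:
  u_1 = (3, 0, 3, 2)
  u_2 = (5/22, -1, -17/22, 9/11)
  u_3 = (76/51, -8/51, -2/3, -21/17)

Apply the Gram-Schmidt recurrence
  u_1 = v_1
  u_i = v_i − Σ_{j<i} ((v_i · u_j) / (u_j · u_j)) · u_j.

Step by step this gives:
  u_1 = (3, 0, 3, 2)
  u_2 = (5/22, -1, -17/22, 9/11)
  u_3 = (76/51, -8/51, -2/3, -21/17)

Orthogonality check:
  u_2 · u_1 = 0 (should be 0)
  u_3 · u_1 = 0 (should be 0)
  u_3 · u_2 = 0 (should be 0)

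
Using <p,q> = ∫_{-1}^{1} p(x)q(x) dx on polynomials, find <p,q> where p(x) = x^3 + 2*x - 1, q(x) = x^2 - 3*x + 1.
<p,q> = -118/15

Expand the product: p(x)·q(x) = x^5 - 3*x^4 + 3*x^3 - 7*x^2 + 5*x - 1.
∫_{-1}^{1} of each monomial x^k gives [2/(k+1) if k even, 0 if k odd]. Integrating term-by-term (or equivalently evaluating the antiderivative F(x) = x^6/6 - 3*x^5/5 + 3*x^4/4 - 7*x^3/3 + 5*x^2/2 - x at the endpoints):
  F(1) − F(−1) = -31/60 − (147/20) = -118/15.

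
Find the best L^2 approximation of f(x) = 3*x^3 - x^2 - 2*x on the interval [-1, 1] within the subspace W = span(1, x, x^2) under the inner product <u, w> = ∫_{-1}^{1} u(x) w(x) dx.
g(x) = -x^2 - x/5

The best approximation g ∈ W is the orthogonal projection of f onto W. Writing g = a_0 + a_1 x + a_2 x^2, the coefficients solve the normal equations G · a = b where
  G_{ij} = <φ_i, φ_j> and b_i = <f, φ_i>, with φ_0 = 1, φ_1 = x, φ_2 = x^2.
G =
  [2, 0, 2/3]
  [0, 2/3, 0]
  [2/3, 0, 2/5],
b = (-2/3, -2/15, -2/5).
Solving gives a_0 = 0, a_1 = -1/5, a_2 = -1, so
  g(x) = -x^2 - x/5.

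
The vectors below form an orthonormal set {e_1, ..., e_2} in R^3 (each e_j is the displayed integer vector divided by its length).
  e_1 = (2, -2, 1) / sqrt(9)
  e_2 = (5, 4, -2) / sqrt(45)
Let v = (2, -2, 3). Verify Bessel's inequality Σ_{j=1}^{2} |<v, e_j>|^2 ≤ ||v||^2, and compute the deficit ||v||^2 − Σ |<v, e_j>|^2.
Σ |<v, e_j>|^2 = 69/5; ||v||^2 = 17; deficit = 16/5

Write each e_j = u_j / sqrt(<u_j, u_j>) where u_j is the displayed integer vector. Then <v, e_j> = <v, u_j> / sqrt(<u_j, u_j>), so |<v, e_j>|^2 = <v, u_j>^2 / <u_j, u_j>.
Coefficients: <v, e_1> = 11/sqrt(9), <v, e_2> = -4/sqrt(45).
Square and sum: Σ |<v, e_j>|^2 = 69/5.
Compute ||v||^2 = v·v = 17.
Deficit = 17 − 69/5 = 16/5 ≥ 0, confirming Bessel's inequality. (The deficit equals ||v − Σ <v,e_j> e_j||^2, the squared distance from v to span{e_j}.)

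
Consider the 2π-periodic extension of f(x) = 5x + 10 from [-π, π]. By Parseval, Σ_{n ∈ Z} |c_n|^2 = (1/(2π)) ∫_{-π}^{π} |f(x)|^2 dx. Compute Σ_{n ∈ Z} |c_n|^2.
Σ |c_n|^2 = 25π^2/3 + 100

Expand and integrate term by term over [-π, π]:
  ∫ (5x)^2 dx = 25·(2π^3/3); ∫ 2·5·(10)·x dx = 0 (odd integrand); ∫ 10^2 dx = 100·2π.
So (1/(2π)) ∫_{-π}^{π} (5x + 10)^2 dx = 25π^2/3 + 100 = 25π^2/3 + 100.
Parseval ⇒ Σ |c_n|^2 = 25π^2/3 + 100.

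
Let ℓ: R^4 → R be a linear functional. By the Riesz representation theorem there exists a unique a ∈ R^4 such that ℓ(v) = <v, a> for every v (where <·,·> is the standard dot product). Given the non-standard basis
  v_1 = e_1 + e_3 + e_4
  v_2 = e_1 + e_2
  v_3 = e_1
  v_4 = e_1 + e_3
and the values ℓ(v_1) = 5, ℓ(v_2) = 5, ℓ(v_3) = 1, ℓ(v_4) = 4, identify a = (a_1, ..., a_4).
a = (1, 4, 3, 1)

Write a = (a_1, ..., a_4) in the standard basis. For each basis vector v_i, ℓ(v_i) = <v_i, a> is a linear equation in the a_j's. Collect the n equations into a matrix system V a = ℓ, where row i of V is v_i (expressed in the standard basis). Since V is invertible (lower-triangular with 1s on the diagonal, up to permutation), solve by back-substitution:
  V =
[[1, 0, 1, 1],
 [1, 1, 0, 0],
 [1, 0, 0, 0],
 [1, 0, 1, 0]]
  V a = (5, 5, 1, 4)
Solving gives a = (1, 4, 3, 1).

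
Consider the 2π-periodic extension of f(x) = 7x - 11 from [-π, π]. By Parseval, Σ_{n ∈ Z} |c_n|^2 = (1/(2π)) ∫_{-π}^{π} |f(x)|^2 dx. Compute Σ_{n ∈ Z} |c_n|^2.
Σ |c_n|^2 = 49π^2/3 + 121

Expand and integrate term by term over [-π, π]:
  ∫ (7x)^2 dx = 49·(2π^3/3); ∫ 2·7·(-11)·x dx = 0 (odd integrand); ∫ (-11)^2 dx = 121·2π.
So (1/(2π)) ∫_{-π}^{π} (7x - 11)^2 dx = 49π^2/3 + 121 = 49π^2/3 + 121.
Parseval ⇒ Σ |c_n|^2 = 49π^2/3 + 121.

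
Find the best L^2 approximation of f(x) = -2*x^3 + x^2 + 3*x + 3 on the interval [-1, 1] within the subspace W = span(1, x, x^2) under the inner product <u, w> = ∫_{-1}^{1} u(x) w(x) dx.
g(x) = x^2 + 9*x/5 + 3

The best approximation g ∈ W is the orthogonal projection of f onto W. Writing g = a_0 + a_1 x + a_2 x^2, the coefficients solve the normal equations G · a = b where
  G_{ij} = <φ_i, φ_j> and b_i = <f, φ_i>, with φ_0 = 1, φ_1 = x, φ_2 = x^2.
G =
  [2, 0, 2/3]
  [0, 2/3, 0]
  [2/3, 0, 2/5],
b = (20/3, 6/5, 12/5).
Solving gives a_0 = 3, a_1 = 9/5, a_2 = 1, so
  g(x) = x^2 + 9*x/5 + 3.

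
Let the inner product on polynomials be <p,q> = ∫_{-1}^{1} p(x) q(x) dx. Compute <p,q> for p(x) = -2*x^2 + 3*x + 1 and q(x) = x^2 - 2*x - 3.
<p,q> = -92/15

Expand the product: p(x)·q(x) = -2*x^4 + 7*x^3 + x^2 - 11*x - 3.
∫_{-1}^{1} of each monomial x^k gives [2/(k+1) if k even, 0 if k odd]. Integrating term-by-term (or equivalently evaluating the antiderivative F(x) = -2*x^5/5 + 7*x^4/4 + x^3/3 - 11*x^2/2 - 3*x at the endpoints):
  F(1) − F(−1) = -409/60 − (-41/60) = -92/15.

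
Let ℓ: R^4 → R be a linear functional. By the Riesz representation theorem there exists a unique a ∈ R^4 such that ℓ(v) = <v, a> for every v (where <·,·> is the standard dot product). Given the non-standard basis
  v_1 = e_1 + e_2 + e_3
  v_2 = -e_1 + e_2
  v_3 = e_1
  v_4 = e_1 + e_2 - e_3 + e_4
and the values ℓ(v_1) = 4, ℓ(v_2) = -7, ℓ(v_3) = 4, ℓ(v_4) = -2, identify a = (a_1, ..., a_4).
a = (4, -3, 3, 0)

Write a = (a_1, ..., a_4) in the standard basis. For each basis vector v_i, ℓ(v_i) = <v_i, a> is a linear equation in the a_j's. Collect the n equations into a matrix system V a = ℓ, where row i of V is v_i (expressed in the standard basis). Since V is invertible (lower-triangular with 1s on the diagonal, up to permutation), solve by back-substitution:
  V =
[[1, 1, 1, 0],
 [-1, 1, 0, 0],
 [1, 0, 0, 0],
 [1, 1, -1, 1]]
  V a = (4, -7, 4, -2)
Solving gives a = (4, -3, 3, 0).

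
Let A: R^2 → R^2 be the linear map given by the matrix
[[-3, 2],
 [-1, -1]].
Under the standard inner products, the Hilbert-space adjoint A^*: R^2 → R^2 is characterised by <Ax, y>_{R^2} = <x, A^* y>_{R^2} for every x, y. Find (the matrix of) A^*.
A^* = A^T =
[[-3, -1],
 [2, -1]]

For real matrices with standard dot products, the defining identity <Ax, y> = <x, A^* y> gives (Ax)^T y = x^T (A^*) y, i.e. x^T A^T y = x^T (A^*) y. Since this holds for all x, y, we must have A^* = A^T. Therefore
A^* =
[[-3, -1],
 [2, -1]].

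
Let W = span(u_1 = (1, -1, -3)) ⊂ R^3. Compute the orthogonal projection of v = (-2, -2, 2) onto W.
proj_W(v) = (-6/11, 6/11, 18/11)

Set up U = [u_1 | ... | u_1] ∈ R^(3×1). The projector onto W = col(U) is P = U (U^T U)^(-1) U^T.
Compute U^T U =
  [11],
and U^T v = (-6).
Solve U^T U · c = U^T v for the coefficients: c = (-6/11). The projection is proj_W(v) = U c.
Check: (v - proj_W(v)) · u_1 = 0  (should be 0).
Result: proj_W(v) = (-6/11, 6/11, 18/11).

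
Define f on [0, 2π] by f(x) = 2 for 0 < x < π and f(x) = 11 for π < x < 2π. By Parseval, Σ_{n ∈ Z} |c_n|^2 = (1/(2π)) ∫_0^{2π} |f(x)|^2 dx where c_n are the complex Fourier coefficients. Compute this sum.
Σ |c_n|^2 = 125/2

Parseval equates the L^2 energy of f (normalised by 1/(2π)) with the ℓ^2 sum of its Fourier coefficients: (1/(2π)) ∫_0^{2π} |f|^2 = Σ |c_n|^2.
Compute the left side: (1/(2π)) [∫_0^π 2^2 dx + ∫_π^{2π} 11^2 dx] = (1/(2π)) · (4π + 121π) = (4 + 121)/2 = 125/2.
So Σ_{n ∈ Z} |c_n|^2 = 125/2.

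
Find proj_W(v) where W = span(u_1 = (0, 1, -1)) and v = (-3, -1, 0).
proj_W(v) = (0, -1/2, 1/2)

Set up U = [u_1 | ... | u_1] ∈ R^(3×1). The projector onto W = col(U) is P = U (U^T U)^(-1) U^T.
Compute U^T U =
  [2],
and U^T v = (-1).
Solve U^T U · c = U^T v for the coefficients: c = (-1/2). The projection is proj_W(v) = U c.
Check: (v - proj_W(v)) · u_1 = 0  (should be 0).
Result: proj_W(v) = (0, -1/2, 1/2).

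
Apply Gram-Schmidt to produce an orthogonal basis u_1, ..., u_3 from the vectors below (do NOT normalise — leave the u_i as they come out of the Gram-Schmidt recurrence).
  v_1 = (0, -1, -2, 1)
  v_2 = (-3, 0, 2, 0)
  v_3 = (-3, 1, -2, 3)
Orthogonal basis:
  u_1 = (0, -1, -2, 1)
  u_2 = (-3, -2/3, 2/3, 2/3)
  u_3 = (-12/31, 80/31, -18/31, 44/31)

Apply the Gram-Schmidt recurrence
  u_1 = v_1
  u_i = v_i − Σ_{j<i} ((v_i · u_j) / (u_j · u_j)) · u_j.

Step by step this gives:
  u_1 = (0, -1, -2, 1)
  u_2 = (-3, -2/3, 2/3, 2/3)
  u_3 = (-12/31, 80/31, -18/31, 44/31)

Orthogonality check:
  u_2 · u_1 = 0 (should be 0)
  u_3 · u_1 = 0 (should be 0)
  u_3 · u_2 = 0 (should be 0)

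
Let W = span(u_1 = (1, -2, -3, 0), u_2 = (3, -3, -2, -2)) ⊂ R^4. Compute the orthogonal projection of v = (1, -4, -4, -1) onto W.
proj_W(v) = (276/139, -447/139, -583/139, -70/139)

Set up U = [u_1 | ... | u_2] ∈ R^(4×2). The projector onto W = col(U) is P = U (U^T U)^(-1) U^T.
Compute U^T U =
  [14, 15]
  [15, 26],
and U^T v = (21, 25).
Solve U^T U · c = U^T v for the coefficients: c = (171/139, 35/139). The projection is proj_W(v) = U c.
Check: (v - proj_W(v)) · u_1 = 0  (should be 0).
Check: (v - proj_W(v)) · u_2 = 0  (should be 0).
Result: proj_W(v) = (276/139, -447/139, -583/139, -70/139).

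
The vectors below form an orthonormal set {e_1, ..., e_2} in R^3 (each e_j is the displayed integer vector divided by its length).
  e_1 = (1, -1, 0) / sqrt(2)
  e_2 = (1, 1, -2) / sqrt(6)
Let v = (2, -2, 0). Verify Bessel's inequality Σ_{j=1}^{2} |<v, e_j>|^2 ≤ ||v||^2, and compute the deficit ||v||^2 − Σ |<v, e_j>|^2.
Σ |<v, e_j>|^2 = 8; ||v||^2 = 8; deficit = 0

Write each e_j = u_j / sqrt(<u_j, u_j>) where u_j is the displayed integer vector. Then <v, e_j> = <v, u_j> / sqrt(<u_j, u_j>), so |<v, e_j>|^2 = <v, u_j>^2 / <u_j, u_j>.
Coefficients: <v, e_1> = 4/sqrt(2), <v, e_2> = 0/sqrt(6).
Square and sum: Σ |<v, e_j>|^2 = 8.
Compute ||v||^2 = v·v = 8.
Deficit = 8 − 8 = 0 ≥ 0, confirming Bessel's inequality. (The deficit equals ||v − Σ <v,e_j> e_j||^2, the squared distance from v to span{e_j}.)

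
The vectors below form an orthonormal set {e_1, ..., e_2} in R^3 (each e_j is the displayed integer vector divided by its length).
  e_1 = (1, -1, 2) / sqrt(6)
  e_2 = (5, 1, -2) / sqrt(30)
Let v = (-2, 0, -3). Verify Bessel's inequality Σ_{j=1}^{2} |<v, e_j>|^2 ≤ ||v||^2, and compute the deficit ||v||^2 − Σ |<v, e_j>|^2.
Σ |<v, e_j>|^2 = 56/5; ||v||^2 = 13; deficit = 9/5

Write each e_j = u_j / sqrt(<u_j, u_j>) where u_j is the displayed integer vector. Then <v, e_j> = <v, u_j> / sqrt(<u_j, u_j>), so |<v, e_j>|^2 = <v, u_j>^2 / <u_j, u_j>.
Coefficients: <v, e_1> = -8/sqrt(6), <v, e_2> = -4/sqrt(30).
Square and sum: Σ |<v, e_j>|^2 = 56/5.
Compute ||v||^2 = v·v = 13.
Deficit = 13 − 56/5 = 9/5 ≥ 0, confirming Bessel's inequality. (The deficit equals ||v − Σ <v,e_j> e_j||^2, the squared distance from v to span{e_j}.)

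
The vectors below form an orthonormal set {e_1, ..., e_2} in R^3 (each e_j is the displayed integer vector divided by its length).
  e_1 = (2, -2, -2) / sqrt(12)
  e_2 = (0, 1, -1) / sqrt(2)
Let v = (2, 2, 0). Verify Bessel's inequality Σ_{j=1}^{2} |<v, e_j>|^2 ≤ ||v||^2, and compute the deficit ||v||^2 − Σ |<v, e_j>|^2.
Σ |<v, e_j>|^2 = 2; ||v||^2 = 8; deficit = 6

Write each e_j = u_j / sqrt(<u_j, u_j>) where u_j is the displayed integer vector. Then <v, e_j> = <v, u_j> / sqrt(<u_j, u_j>), so |<v, e_j>|^2 = <v, u_j>^2 / <u_j, u_j>.
Coefficients: <v, e_1> = 0/sqrt(12), <v, e_2> = 2/sqrt(2).
Square and sum: Σ |<v, e_j>|^2 = 2.
Compute ||v||^2 = v·v = 8.
Deficit = 8 − 2 = 6 ≥ 0, confirming Bessel's inequality. (The deficit equals ||v − Σ <v,e_j> e_j||^2, the squared distance from v to span{e_j}.)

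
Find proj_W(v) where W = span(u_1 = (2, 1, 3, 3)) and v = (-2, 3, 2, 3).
proj_W(v) = (28/23, 14/23, 42/23, 42/23)

Set up U = [u_1 | ... | u_1] ∈ R^(4×1). The projector onto W = col(U) is P = U (U^T U)^(-1) U^T.
Compute U^T U =
  [23],
and U^T v = (14).
Solve U^T U · c = U^T v for the coefficients: c = (14/23). The projection is proj_W(v) = U c.
Check: (v - proj_W(v)) · u_1 = 0  (should be 0).
Result: proj_W(v) = (28/23, 14/23, 42/23, 42/23).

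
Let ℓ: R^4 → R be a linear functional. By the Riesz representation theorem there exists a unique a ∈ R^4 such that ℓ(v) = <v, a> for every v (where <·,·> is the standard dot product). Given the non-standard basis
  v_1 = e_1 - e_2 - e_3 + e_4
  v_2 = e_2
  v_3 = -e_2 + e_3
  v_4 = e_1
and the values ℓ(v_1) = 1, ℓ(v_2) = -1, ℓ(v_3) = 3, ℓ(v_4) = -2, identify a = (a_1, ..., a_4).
a = (-2, -1, 2, 4)

Write a = (a_1, ..., a_4) in the standard basis. For each basis vector v_i, ℓ(v_i) = <v_i, a> is a linear equation in the a_j's. Collect the n equations into a matrix system V a = ℓ, where row i of V is v_i (expressed in the standard basis). Since V is invertible (lower-triangular with 1s on the diagonal, up to permutation), solve by back-substitution:
  V =
[[1, -1, -1, 1],
 [0, 1, 0, 0],
 [0, -1, 1, 0],
 [1, 0, 0, 0]]
  V a = (1, -1, 3, -2)
Solving gives a = (-2, -1, 2, 4).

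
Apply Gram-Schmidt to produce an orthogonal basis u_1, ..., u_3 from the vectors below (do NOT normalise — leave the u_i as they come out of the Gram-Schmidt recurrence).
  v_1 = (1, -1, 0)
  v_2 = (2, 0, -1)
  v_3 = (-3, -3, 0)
Orthogonal basis:
  u_1 = (1, -1, 0)
  u_2 = (1, 1, -1)
  u_3 = (-1, -1, -2)

Apply the Gram-Schmidt recurrence
  u_1 = v_1
  u_i = v_i − Σ_{j<i} ((v_i · u_j) / (u_j · u_j)) · u_j.

Step by step this gives:
  u_1 = (1, -1, 0)
  u_2 = (1, 1, -1)
  u_3 = (-1, -1, -2)

Orthogonality check:
  u_2 · u_1 = 0 (should be 0)
  u_3 · u_1 = 0 (should be 0)
  u_3 · u_2 = 0 (should be 0)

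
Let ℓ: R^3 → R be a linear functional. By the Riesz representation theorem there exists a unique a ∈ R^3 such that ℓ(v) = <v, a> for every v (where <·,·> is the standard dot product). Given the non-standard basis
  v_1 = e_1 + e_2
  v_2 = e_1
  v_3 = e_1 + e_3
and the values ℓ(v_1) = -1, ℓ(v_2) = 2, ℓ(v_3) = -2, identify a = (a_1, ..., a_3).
a = (2, -3, -4)

Write a = (a_1, ..., a_3) in the standard basis. For each basis vector v_i, ℓ(v_i) = <v_i, a> is a linear equation in the a_j's. Collect the n equations into a matrix system V a = ℓ, where row i of V is v_i (expressed in the standard basis). Since V is invertible (lower-triangular with 1s on the diagonal, up to permutation), solve by back-substitution:
  V =
[[1, 1, 0],
 [1, 0, 0],
 [1, 0, 1]]
  V a = (-1, 2, -2)
Solving gives a = (2, -3, -4).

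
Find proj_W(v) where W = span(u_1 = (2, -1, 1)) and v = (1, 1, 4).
proj_W(v) = (5/3, -5/6, 5/6)

Set up U = [u_1 | ... | u_1] ∈ R^(3×1). The projector onto W = col(U) is P = U (U^T U)^(-1) U^T.
Compute U^T U =
  [6],
and U^T v = (5).
Solve U^T U · c = U^T v for the coefficients: c = (5/6). The projection is proj_W(v) = U c.
Check: (v - proj_W(v)) · u_1 = 0  (should be 0).
Result: proj_W(v) = (5/3, -5/6, 5/6).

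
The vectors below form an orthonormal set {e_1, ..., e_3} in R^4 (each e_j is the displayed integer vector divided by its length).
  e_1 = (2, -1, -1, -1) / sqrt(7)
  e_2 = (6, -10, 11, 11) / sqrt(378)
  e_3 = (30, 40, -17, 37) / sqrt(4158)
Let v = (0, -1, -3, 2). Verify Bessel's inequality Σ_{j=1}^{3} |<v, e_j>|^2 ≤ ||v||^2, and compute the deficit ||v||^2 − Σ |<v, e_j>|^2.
Σ |<v, e_j>|^2 = 178/77; ||v||^2 = 14; deficit = 900/77

Write each e_j = u_j / sqrt(<u_j, u_j>) where u_j is the displayed integer vector. Then <v, e_j> = <v, u_j> / sqrt(<u_j, u_j>), so |<v, e_j>|^2 = <v, u_j>^2 / <u_j, u_j>.
Coefficients: <v, e_1> = 2/sqrt(7), <v, e_2> = -1/sqrt(378), <v, e_3> = 85/sqrt(4158).
Square and sum: Σ |<v, e_j>|^2 = 178/77.
Compute ||v||^2 = v·v = 14.
Deficit = 14 − 178/77 = 900/77 ≥ 0, confirming Bessel's inequality. (The deficit equals ||v − Σ <v,e_j> e_j||^2, the squared distance from v to span{e_j}.)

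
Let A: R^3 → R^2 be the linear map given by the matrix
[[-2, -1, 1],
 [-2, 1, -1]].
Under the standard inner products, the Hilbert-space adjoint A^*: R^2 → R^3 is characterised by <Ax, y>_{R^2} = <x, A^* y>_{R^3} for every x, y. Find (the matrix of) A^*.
A^* = A^T =
[[-2, -2],
 [-1, 1],
 [1, -1]]

For real matrices with standard dot products, the defining identity <Ax, y> = <x, A^* y> gives (Ax)^T y = x^T (A^*) y, i.e. x^T A^T y = x^T (A^*) y. Since this holds for all x, y, we must have A^* = A^T. Therefore
A^* =
[[-2, -2],
 [-1, 1],
 [1, -1]].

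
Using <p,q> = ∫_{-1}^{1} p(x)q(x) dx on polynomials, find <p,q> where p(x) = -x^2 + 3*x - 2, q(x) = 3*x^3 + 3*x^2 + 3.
<p,q> = -78/5

Expand the product: p(x)·q(x) = -3*x^5 + 6*x^4 + 3*x^3 - 9*x^2 + 9*x - 6.
∫_{-1}^{1} of each monomial x^k gives [2/(k+1) if k even, 0 if k odd]. Integrating term-by-term (or equivalently evaluating the antiderivative F(x) = -x^6/2 + 6*x^5/5 + 3*x^4/4 - 3*x^3 + 9*x^2/2 - 6*x at the endpoints):
  F(1) − F(−1) = -61/20 − (251/20) = -78/5.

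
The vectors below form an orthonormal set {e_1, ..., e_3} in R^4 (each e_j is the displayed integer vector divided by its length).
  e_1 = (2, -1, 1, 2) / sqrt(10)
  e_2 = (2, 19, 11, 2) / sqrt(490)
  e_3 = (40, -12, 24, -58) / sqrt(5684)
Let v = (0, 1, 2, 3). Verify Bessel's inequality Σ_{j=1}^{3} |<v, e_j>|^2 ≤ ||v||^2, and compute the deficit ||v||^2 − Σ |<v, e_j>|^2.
Σ |<v, e_j>|^2 = 370/29; ||v||^2 = 14; deficit = 36/29

Write each e_j = u_j / sqrt(<u_j, u_j>) where u_j is the displayed integer vector. Then <v, e_j> = <v, u_j> / sqrt(<u_j, u_j>), so |<v, e_j>|^2 = <v, u_j>^2 / <u_j, u_j>.
Coefficients: <v, e_1> = 7/sqrt(10), <v, e_2> = 47/sqrt(490), <v, e_3> = -138/sqrt(5684).
Square and sum: Σ |<v, e_j>|^2 = 370/29.
Compute ||v||^2 = v·v = 14.
Deficit = 14 − 370/29 = 36/29 ≥ 0, confirming Bessel's inequality. (The deficit equals ||v − Σ <v,e_j> e_j||^2, the squared distance from v to span{e_j}.)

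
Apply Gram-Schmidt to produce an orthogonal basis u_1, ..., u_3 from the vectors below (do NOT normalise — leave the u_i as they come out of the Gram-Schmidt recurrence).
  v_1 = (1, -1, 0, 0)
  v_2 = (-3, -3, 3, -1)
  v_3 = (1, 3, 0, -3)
Orthogonal basis:
  u_1 = (1, -1, 0, 0)
  u_2 = (-3, -3, 3, -1)
  u_3 = (29/28, 29/28, 27/28, -93/28)

Apply the Gram-Schmidt recurrence
  u_1 = v_1
  u_i = v_i − Σ_{j<i} ((v_i · u_j) / (u_j · u_j)) · u_j.

Step by step this gives:
  u_1 = (1, -1, 0, 0)
  u_2 = (-3, -3, 3, -1)
  u_3 = (29/28, 29/28, 27/28, -93/28)

Orthogonality check:
  u_2 · u_1 = 0 (should be 0)
  u_3 · u_1 = 0 (should be 0)
  u_3 · u_2 = 0 (should be 0)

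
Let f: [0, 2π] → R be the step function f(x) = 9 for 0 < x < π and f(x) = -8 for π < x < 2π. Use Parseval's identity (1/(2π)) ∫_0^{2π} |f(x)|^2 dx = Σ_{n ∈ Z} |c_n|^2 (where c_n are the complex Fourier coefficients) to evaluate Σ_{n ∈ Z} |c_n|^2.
Σ |c_n|^2 = 145/2

Parseval equates the L^2 energy of f (normalised by 1/(2π)) with the ℓ^2 sum of its Fourier coefficients: (1/(2π)) ∫_0^{2π} |f|^2 = Σ |c_n|^2.
Compute the left side: (1/(2π)) [∫_0^π 9^2 dx + ∫_π^{2π} (-8)^2 dx] = (1/(2π)) · (81π + 64π) = (81 + 64)/2 = 145/2.
So Σ_{n ∈ Z} |c_n|^2 = 145/2.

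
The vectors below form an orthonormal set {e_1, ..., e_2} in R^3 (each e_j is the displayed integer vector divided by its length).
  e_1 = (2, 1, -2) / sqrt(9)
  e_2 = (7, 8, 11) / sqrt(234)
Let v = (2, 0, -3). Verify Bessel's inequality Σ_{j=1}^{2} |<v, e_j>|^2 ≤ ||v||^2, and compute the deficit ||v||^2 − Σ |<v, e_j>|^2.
Σ |<v, e_j>|^2 = 329/26; ||v||^2 = 13; deficit = 9/26

Write each e_j = u_j / sqrt(<u_j, u_j>) where u_j is the displayed integer vector. Then <v, e_j> = <v, u_j> / sqrt(<u_j, u_j>), so |<v, e_j>|^2 = <v, u_j>^2 / <u_j, u_j>.
Coefficients: <v, e_1> = 10/sqrt(9), <v, e_2> = -19/sqrt(234).
Square and sum: Σ |<v, e_j>|^2 = 329/26.
Compute ||v||^2 = v·v = 13.
Deficit = 13 − 329/26 = 9/26 ≥ 0, confirming Bessel's inequality. (The deficit equals ||v − Σ <v,e_j> e_j||^2, the squared distance from v to span{e_j}.)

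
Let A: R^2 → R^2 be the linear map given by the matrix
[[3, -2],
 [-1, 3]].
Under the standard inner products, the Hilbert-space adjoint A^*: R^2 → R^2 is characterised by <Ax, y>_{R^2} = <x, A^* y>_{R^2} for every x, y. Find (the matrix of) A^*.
A^* = A^T =
[[3, -1],
 [-2, 3]]

For real matrices with standard dot products, the defining identity <Ax, y> = <x, A^* y> gives (Ax)^T y = x^T (A^*) y, i.e. x^T A^T y = x^T (A^*) y. Since this holds for all x, y, we must have A^* = A^T. Therefore
A^* =
[[3, -1],
 [-2, 3]].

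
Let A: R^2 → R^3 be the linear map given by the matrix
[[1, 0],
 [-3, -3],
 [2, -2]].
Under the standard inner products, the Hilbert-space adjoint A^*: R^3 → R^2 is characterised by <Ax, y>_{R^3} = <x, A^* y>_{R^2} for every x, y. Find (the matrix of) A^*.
A^* = A^T =
[[1, -3, 2],
 [0, -3, -2]]

For real matrices with standard dot products, the defining identity <Ax, y> = <x, A^* y> gives (Ax)^T y = x^T (A^*) y, i.e. x^T A^T y = x^T (A^*) y. Since this holds for all x, y, we must have A^* = A^T. Therefore
A^* =
[[1, -3, 2],
 [0, -3, -2]].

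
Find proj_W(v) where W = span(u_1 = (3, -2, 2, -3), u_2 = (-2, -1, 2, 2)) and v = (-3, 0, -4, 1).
proj_W(v) = (-270/151, 320/151, -380/151, 270/151)

Set up U = [u_1 | ... | u_2] ∈ R^(4×2). The projector onto W = col(U) is P = U (U^T U)^(-1) U^T.
Compute U^T U =
  [26, -6]
  [-6, 13],
and U^T v = (-20, 0).
Solve U^T U · c = U^T v for the coefficients: c = (-130/151, -60/151). The projection is proj_W(v) = U c.
Check: (v - proj_W(v)) · u_1 = 0  (should be 0).
Check: (v - proj_W(v)) · u_2 = 0  (should be 0).
Result: proj_W(v) = (-270/151, 320/151, -380/151, 270/151).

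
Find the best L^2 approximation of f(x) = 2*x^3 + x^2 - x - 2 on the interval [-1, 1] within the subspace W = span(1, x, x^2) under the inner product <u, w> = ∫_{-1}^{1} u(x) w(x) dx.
g(x) = x^2 + x/5 - 2

The best approximation g ∈ W is the orthogonal projection of f onto W. Writing g = a_0 + a_1 x + a_2 x^2, the coefficients solve the normal equations G · a = b where
  G_{ij} = <φ_i, φ_j> and b_i = <f, φ_i>, with φ_0 = 1, φ_1 = x, φ_2 = x^2.
G =
  [2, 0, 2/3]
  [0, 2/3, 0]
  [2/3, 0, 2/5],
b = (-10/3, 2/15, -14/15).
Solving gives a_0 = -2, a_1 = 1/5, a_2 = 1, so
  g(x) = x^2 + x/5 - 2.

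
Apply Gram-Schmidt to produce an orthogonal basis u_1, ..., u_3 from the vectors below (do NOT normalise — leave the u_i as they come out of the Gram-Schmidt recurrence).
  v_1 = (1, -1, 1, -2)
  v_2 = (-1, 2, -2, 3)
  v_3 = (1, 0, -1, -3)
Orthogonal basis:
  u_1 = (1, -1, 1, -2)
  u_2 = (4/7, 3/7, -3/7, -1/7)
  u_3 = (-1, 0, -1, -1)

Apply the Gram-Schmidt recurrence
  u_1 = v_1
  u_i = v_i − Σ_{j<i} ((v_i · u_j) / (u_j · u_j)) · u_j.

Step by step this gives:
  u_1 = (1, -1, 1, -2)
  u_2 = (4/7, 3/7, -3/7, -1/7)
  u_3 = (-1, 0, -1, -1)

Orthogonality check:
  u_2 · u_1 = 0 (should be 0)
  u_3 · u_1 = 0 (should be 0)
  u_3 · u_2 = 0 (should be 0)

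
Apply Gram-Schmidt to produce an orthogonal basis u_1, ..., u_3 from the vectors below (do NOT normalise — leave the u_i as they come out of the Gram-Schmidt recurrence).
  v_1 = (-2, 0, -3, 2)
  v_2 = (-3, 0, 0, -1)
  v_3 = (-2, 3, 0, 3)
Orthogonal basis:
  u_1 = (-2, 0, -3, 2)
  u_2 = (-43/17, 0, 12/17, -25/17)
  u_3 = (-9/14, 3, 12/7, 27/14)

Apply the Gram-Schmidt recurrence
  u_1 = v_1
  u_i = v_i − Σ_{j<i} ((v_i · u_j) / (u_j · u_j)) · u_j.

Step by step this gives:
  u_1 = (-2, 0, -3, 2)
  u_2 = (-43/17, 0, 12/17, -25/17)
  u_3 = (-9/14, 3, 12/7, 27/14)

Orthogonality check:
  u_2 · u_1 = 0 (should be 0)
  u_3 · u_1 = 0 (should be 0)
  u_3 · u_2 = 0 (should be 0)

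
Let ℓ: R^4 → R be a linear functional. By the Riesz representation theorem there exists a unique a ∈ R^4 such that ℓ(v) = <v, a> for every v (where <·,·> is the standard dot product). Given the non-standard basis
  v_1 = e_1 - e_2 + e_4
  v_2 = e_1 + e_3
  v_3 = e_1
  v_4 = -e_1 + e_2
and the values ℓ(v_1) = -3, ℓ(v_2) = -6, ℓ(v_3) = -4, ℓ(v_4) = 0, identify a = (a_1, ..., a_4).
a = (-4, -4, -2, -3)

Write a = (a_1, ..., a_4) in the standard basis. For each basis vector v_i, ℓ(v_i) = <v_i, a> is a linear equation in the a_j's. Collect the n equations into a matrix system V a = ℓ, where row i of V is v_i (expressed in the standard basis). Since V is invertible (lower-triangular with 1s on the diagonal, up to permutation), solve by back-substitution:
  V =
[[1, -1, 0, 1],
 [1, 0, 1, 0],
 [1, 0, 0, 0],
 [-1, 1, 0, 0]]
  V a = (-3, -6, -4, 0)
Solving gives a = (-4, -4, -2, -3).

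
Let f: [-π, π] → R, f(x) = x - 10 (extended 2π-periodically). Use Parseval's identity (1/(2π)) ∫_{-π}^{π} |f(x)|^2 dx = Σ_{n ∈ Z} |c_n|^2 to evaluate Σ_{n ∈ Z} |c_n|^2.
Σ |c_n|^2 = π^2/3 + 100

Expand and integrate term by term over [-π, π]:
  ∫ (x)^2 dx = 1·(2π^3/3); ∫ 2·1·(-10)·x dx = 0 (odd integrand); ∫ (-10)^2 dx = 100·2π.
So (1/(2π)) ∫_{-π}^{π} (x - 10)^2 dx = 1π^2/3 + 100 = π^2/3 + 100.
Parseval ⇒ Σ |c_n|^2 = π^2/3 + 100.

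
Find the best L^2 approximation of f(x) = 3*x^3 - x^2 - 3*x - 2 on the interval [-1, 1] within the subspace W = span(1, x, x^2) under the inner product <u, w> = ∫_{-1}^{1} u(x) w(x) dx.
g(x) = -x^2 - 6*x/5 - 2

The best approximation g ∈ W is the orthogonal projection of f onto W. Writing g = a_0 + a_1 x + a_2 x^2, the coefficients solve the normal equations G · a = b where
  G_{ij} = <φ_i, φ_j> and b_i = <f, φ_i>, with φ_0 = 1, φ_1 = x, φ_2 = x^2.
G =
  [2, 0, 2/3]
  [0, 2/3, 0]
  [2/3, 0, 2/5],
b = (-14/3, -4/5, -26/15).
Solving gives a_0 = -2, a_1 = -6/5, a_2 = -1, so
  g(x) = -x^2 - 6*x/5 - 2.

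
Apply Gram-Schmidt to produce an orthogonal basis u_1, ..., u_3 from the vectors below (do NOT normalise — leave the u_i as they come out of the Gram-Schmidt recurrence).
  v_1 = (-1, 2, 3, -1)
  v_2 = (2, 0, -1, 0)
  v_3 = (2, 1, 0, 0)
Orthogonal basis:
  u_1 = (-1, 2, 3, -1)
  u_2 = (5/3, 2/3, 0, -1/3)
  u_3 = (0, 1/5, 0, 2/5)

Apply the Gram-Schmidt recurrence
  u_1 = v_1
  u_i = v_i − Σ_{j<i} ((v_i · u_j) / (u_j · u_j)) · u_j.

Step by step this gives:
  u_1 = (-1, 2, 3, -1)
  u_2 = (5/3, 2/3, 0, -1/3)
  u_3 = (0, 1/5, 0, 2/5)

Orthogonality check:
  u_2 · u_1 = 0 (should be 0)
  u_3 · u_1 = 0 (should be 0)
  u_3 · u_2 = 0 (should be 0)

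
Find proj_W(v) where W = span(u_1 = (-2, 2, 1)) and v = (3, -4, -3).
proj_W(v) = (34/9, -34/9, -17/9)

Set up U = [u_1 | ... | u_1] ∈ R^(3×1). The projector onto W = col(U) is P = U (U^T U)^(-1) U^T.
Compute U^T U =
  [9],
and U^T v = (-17).
Solve U^T U · c = U^T v for the coefficients: c = (-17/9). The projection is proj_W(v) = U c.
Check: (v - proj_W(v)) · u_1 = 0  (should be 0).
Result: proj_W(v) = (34/9, -34/9, -17/9).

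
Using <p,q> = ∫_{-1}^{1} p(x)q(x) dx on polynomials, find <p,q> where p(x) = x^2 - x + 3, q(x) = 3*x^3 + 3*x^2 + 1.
<p,q> = 38/3

Expand the product: p(x)·q(x) = 3*x^5 + 6*x^3 + 10*x^2 - x + 3.
∫_{-1}^{1} of each monomial x^k gives [2/(k+1) if k even, 0 if k odd]. Integrating term-by-term (or equivalently evaluating the antiderivative F(x) = x^6/2 + 3*x^4/2 + 10*x^3/3 - x^2/2 + 3*x at the endpoints):
  F(1) − F(−1) = 47/6 − (-29/6) = 38/3.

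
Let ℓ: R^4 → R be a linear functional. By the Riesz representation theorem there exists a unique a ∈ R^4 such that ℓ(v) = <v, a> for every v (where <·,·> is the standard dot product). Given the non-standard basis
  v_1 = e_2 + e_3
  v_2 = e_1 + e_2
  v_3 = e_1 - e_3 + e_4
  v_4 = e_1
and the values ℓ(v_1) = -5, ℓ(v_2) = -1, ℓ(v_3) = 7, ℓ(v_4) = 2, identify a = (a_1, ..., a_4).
a = (2, -3, -2, 3)

Write a = (a_1, ..., a_4) in the standard basis. For each basis vector v_i, ℓ(v_i) = <v_i, a> is a linear equation in the a_j's. Collect the n equations into a matrix system V a = ℓ, where row i of V is v_i (expressed in the standard basis). Since V is invertible (lower-triangular with 1s on the diagonal, up to permutation), solve by back-substitution:
  V =
[[0, 1, 1, 0],
 [1, 1, 0, 0],
 [1, 0, -1, 1],
 [1, 0, 0, 0]]
  V a = (-5, -1, 7, 2)
Solving gives a = (2, -3, -2, 3).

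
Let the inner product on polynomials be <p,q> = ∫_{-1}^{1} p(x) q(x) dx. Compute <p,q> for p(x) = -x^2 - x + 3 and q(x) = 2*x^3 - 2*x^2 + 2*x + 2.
<p,q> = 16/3

Expand the product: p(x)·q(x) = -2*x^5 + 6*x^3 - 10*x^2 + 4*x + 6.
∫_{-1}^{1} of each monomial x^k gives [2/(k+1) if k even, 0 if k odd]. Integrating term-by-term (or equivalently evaluating the antiderivative F(x) = -x^6/3 + 3*x^4/2 - 10*x^3/3 + 2*x^2 + 6*x at the endpoints):
  F(1) − F(−1) = 35/6 − (1/2) = 16/3.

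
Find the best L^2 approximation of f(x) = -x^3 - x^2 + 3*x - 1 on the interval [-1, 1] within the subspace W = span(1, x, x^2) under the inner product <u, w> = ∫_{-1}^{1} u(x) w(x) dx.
g(x) = -x^2 + 12*x/5 - 1

The best approximation g ∈ W is the orthogonal projection of f onto W. Writing g = a_0 + a_1 x + a_2 x^2, the coefficients solve the normal equations G · a = b where
  G_{ij} = <φ_i, φ_j> and b_i = <f, φ_i>, with φ_0 = 1, φ_1 = x, φ_2 = x^2.
G =
  [2, 0, 2/3]
  [0, 2/3, 0]
  [2/3, 0, 2/5],
b = (-8/3, 8/5, -16/15).
Solving gives a_0 = -1, a_1 = 12/5, a_2 = -1, so
  g(x) = -x^2 + 12*x/5 - 1.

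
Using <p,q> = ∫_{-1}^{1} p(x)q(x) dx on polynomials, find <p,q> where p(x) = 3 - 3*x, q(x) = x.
<p,q> = -2

Expand the product: p(x)·q(x) = -3*x^2 + 3*x.
∫_{-1}^{1} of each monomial x^k gives [2/(k+1) if k even, 0 if k odd]. Integrating term-by-term (or equivalently evaluating the antiderivative F(x) = -x^3 + 3*x^2/2 at the endpoints):
  F(1) − F(−1) = 1/2 − (5/2) = -2.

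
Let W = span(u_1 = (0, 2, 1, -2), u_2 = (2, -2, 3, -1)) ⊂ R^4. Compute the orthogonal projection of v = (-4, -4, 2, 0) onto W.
proj_W(v) = (120/161, -348/161, 66/161, 24/23)

Set up U = [u_1 | ... | u_2] ∈ R^(4×2). The projector onto W = col(U) is P = U (U^T U)^(-1) U^T.
Compute U^T U =
  [9, 1]
  [1, 18],
and U^T v = (-6, 6).
Solve U^T U · c = U^T v for the coefficients: c = (-114/161, 60/161). The projection is proj_W(v) = U c.
Check: (v - proj_W(v)) · u_1 = 0  (should be 0).
Check: (v - proj_W(v)) · u_2 = 0  (should be 0).
Result: proj_W(v) = (120/161, -348/161, 66/161, 24/23).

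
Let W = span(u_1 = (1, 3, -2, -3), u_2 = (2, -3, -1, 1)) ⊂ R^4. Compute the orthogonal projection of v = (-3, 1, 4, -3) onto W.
proj_W(v) = (-833/281, 741/281, 586/281, -21/281)

Set up U = [u_1 | ... | u_2] ∈ R^(4×2). The projector onto W = col(U) is P = U (U^T U)^(-1) U^T.
Compute U^T U =
  [23, -8]
  [-8, 15],
and U^T v = (1, -16).
Solve U^T U · c = U^T v for the coefficients: c = (-113/281, -360/281). The projection is proj_W(v) = U c.
Check: (v - proj_W(v)) · u_1 = 0  (should be 0).
Check: (v - proj_W(v)) · u_2 = 0  (should be 0).
Result: proj_W(v) = (-833/281, 741/281, 586/281, -21/281).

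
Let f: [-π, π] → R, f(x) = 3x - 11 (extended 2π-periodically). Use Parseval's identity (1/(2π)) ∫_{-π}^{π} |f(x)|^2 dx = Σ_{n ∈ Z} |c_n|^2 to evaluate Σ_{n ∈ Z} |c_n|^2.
Σ |c_n|^2 = 3π^2 + 121

Expand and integrate term by term over [-π, π]:
  ∫ (3x)^2 dx = 9·(2π^3/3); ∫ 2·3·(-11)·x dx = 0 (odd integrand); ∫ (-11)^2 dx = 121·2π.
So (1/(2π)) ∫_{-π}^{π} (3x - 11)^2 dx = 9π^2/3 + 121 = 3π^2 + 121.
Parseval ⇒ Σ |c_n|^2 = 3π^2 + 121.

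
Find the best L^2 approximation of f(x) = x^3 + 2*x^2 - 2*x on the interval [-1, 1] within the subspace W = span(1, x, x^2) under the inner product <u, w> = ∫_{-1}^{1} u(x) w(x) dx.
g(x) = 2*x^2 - 7*x/5

The best approximation g ∈ W is the orthogonal projection of f onto W. Writing g = a_0 + a_1 x + a_2 x^2, the coefficients solve the normal equations G · a = b where
  G_{ij} = <φ_i, φ_j> and b_i = <f, φ_i>, with φ_0 = 1, φ_1 = x, φ_2 = x^2.
G =
  [2, 0, 2/3]
  [0, 2/3, 0]
  [2/3, 0, 2/5],
b = (4/3, -14/15, 4/5).
Solving gives a_0 = 0, a_1 = -7/5, a_2 = 2, so
  g(x) = 2*x^2 - 7*x/5.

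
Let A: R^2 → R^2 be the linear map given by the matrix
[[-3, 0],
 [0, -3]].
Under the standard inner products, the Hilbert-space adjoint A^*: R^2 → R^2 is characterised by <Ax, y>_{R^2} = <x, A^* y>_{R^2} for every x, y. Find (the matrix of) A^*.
A^* = A^T =
[[-3, 0],
 [0, -3]]

For real matrices with standard dot products, the defining identity <Ax, y> = <x, A^* y> gives (Ax)^T y = x^T (A^*) y, i.e. x^T A^T y = x^T (A^*) y. Since this holds for all x, y, we must have A^* = A^T. Therefore
A^* =
[[-3, 0],
 [0, -3]].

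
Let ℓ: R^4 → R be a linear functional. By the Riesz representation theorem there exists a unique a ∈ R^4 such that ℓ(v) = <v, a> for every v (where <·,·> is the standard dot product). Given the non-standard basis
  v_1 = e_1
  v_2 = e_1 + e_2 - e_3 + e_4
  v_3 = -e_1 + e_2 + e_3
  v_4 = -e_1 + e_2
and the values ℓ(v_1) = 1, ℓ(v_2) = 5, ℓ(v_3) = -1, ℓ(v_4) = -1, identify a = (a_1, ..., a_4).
a = (1, 0, 0, 4)

Write a = (a_1, ..., a_4) in the standard basis. For each basis vector v_i, ℓ(v_i) = <v_i, a> is a linear equation in the a_j's. Collect the n equations into a matrix system V a = ℓ, where row i of V is v_i (expressed in the standard basis). Since V is invertible (lower-triangular with 1s on the diagonal, up to permutation), solve by back-substitution:
  V =
[[1, 0, 0, 0],
 [1, 1, -1, 1],
 [-1, 1, 1, 0],
 [-1, 1, 0, 0]]
  V a = (1, 5, -1, -1)
Solving gives a = (1, 0, 0, 4).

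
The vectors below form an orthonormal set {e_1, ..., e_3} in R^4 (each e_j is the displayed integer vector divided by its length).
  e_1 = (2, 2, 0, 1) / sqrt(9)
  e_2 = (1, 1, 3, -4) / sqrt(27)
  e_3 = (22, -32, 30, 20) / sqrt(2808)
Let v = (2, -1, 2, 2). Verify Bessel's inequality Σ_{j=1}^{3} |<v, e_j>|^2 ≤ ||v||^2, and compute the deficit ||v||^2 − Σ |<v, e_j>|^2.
Σ |<v, e_j>|^2 = 167/13; ||v||^2 = 13; deficit = 2/13

Write each e_j = u_j / sqrt(<u_j, u_j>) where u_j is the displayed integer vector. Then <v, e_j> = <v, u_j> / sqrt(<u_j, u_j>), so |<v, e_j>|^2 = <v, u_j>^2 / <u_j, u_j>.
Coefficients: <v, e_1> = 4/sqrt(9), <v, e_2> = -1/sqrt(27), <v, e_3> = 176/sqrt(2808).
Square and sum: Σ |<v, e_j>|^2 = 167/13.
Compute ||v||^2 = v·v = 13.
Deficit = 13 − 167/13 = 2/13 ≥ 0, confirming Bessel's inequality. (The deficit equals ||v − Σ <v,e_j> e_j||^2, the squared distance from v to span{e_j}.)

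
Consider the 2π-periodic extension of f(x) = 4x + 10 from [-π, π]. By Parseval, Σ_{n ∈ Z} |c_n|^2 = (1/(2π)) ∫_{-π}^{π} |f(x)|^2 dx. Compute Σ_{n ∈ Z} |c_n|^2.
Σ |c_n|^2 = 16π^2/3 + 100

Expand and integrate term by term over [-π, π]:
  ∫ (4x)^2 dx = 16·(2π^3/3); ∫ 2·4·(10)·x dx = 0 (odd integrand); ∫ 10^2 dx = 100·2π.
So (1/(2π)) ∫_{-π}^{π} (4x + 10)^2 dx = 16π^2/3 + 100 = 16π^2/3 + 100.
Parseval ⇒ Σ |c_n|^2 = 16π^2/3 + 100.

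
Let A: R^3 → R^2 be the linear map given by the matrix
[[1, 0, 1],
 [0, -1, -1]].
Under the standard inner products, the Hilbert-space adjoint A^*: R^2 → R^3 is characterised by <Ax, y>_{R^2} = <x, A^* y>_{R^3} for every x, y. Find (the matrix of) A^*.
A^* = A^T =
[[1, 0],
 [0, -1],
 [1, -1]]

For real matrices with standard dot products, the defining identity <Ax, y> = <x, A^* y> gives (Ax)^T y = x^T (A^*) y, i.e. x^T A^T y = x^T (A^*) y. Since this holds for all x, y, we must have A^* = A^T. Therefore
A^* =
[[1, 0],
 [0, -1],
 [1, -1]].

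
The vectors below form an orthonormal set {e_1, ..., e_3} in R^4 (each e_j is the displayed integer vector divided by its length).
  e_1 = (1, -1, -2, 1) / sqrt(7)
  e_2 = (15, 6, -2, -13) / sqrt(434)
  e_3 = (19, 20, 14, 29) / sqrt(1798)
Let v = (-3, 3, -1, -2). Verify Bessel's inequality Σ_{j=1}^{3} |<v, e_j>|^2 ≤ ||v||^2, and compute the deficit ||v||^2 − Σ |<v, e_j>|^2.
Σ |<v, e_j>|^2 = 226/29; ||v||^2 = 23; deficit = 441/29

Write each e_j = u_j / sqrt(<u_j, u_j>) where u_j is the displayed integer vector. Then <v, e_j> = <v, u_j> / sqrt(<u_j, u_j>), so |<v, e_j>|^2 = <v, u_j>^2 / <u_j, u_j>.
Coefficients: <v, e_1> = -6/sqrt(7), <v, e_2> = 1/sqrt(434), <v, e_3> = -69/sqrt(1798).
Square and sum: Σ |<v, e_j>|^2 = 226/29.
Compute ||v||^2 = v·v = 23.
Deficit = 23 − 226/29 = 441/29 ≥ 0, confirming Bessel's inequality. (The deficit equals ||v − Σ <v,e_j> e_j||^2, the squared distance from v to span{e_j}.)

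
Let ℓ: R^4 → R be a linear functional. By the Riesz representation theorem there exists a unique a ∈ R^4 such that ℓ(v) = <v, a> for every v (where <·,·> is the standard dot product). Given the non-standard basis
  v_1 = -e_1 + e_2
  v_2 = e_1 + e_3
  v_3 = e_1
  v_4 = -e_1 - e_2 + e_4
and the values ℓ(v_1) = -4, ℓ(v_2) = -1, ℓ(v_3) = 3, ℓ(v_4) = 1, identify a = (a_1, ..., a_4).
a = (3, -1, -4, 3)

Write a = (a_1, ..., a_4) in the standard basis. For each basis vector v_i, ℓ(v_i) = <v_i, a> is a linear equation in the a_j's. Collect the n equations into a matrix system V a = ℓ, where row i of V is v_i (expressed in the standard basis). Since V is invertible (lower-triangular with 1s on the diagonal, up to permutation), solve by back-substitution:
  V =
[[-1, 1, 0, 0],
 [1, 0, 1, 0],
 [1, 0, 0, 0],
 [-1, -1, 0, 1]]
  V a = (-4, -1, 3, 1)
Solving gives a = (3, -1, -4, 3).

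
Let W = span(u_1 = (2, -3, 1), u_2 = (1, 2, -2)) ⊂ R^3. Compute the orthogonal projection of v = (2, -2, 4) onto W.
proj_W(v) = (38/45, -31/9, 89/45)

Set up U = [u_1 | ... | u_2] ∈ R^(3×2). The projector onto W = col(U) is P = U (U^T U)^(-1) U^T.
Compute U^T U =
  [14, -6]
  [-6, 9],
and U^T v = (14, -10).
Solve U^T U · c = U^T v for the coefficients: c = (11/15, -28/45). The projection is proj_W(v) = U c.
Check: (v - proj_W(v)) · u_1 = 0  (should be 0).
Check: (v - proj_W(v)) · u_2 = 0  (should be 0).
Result: proj_W(v) = (38/45, -31/9, 89/45).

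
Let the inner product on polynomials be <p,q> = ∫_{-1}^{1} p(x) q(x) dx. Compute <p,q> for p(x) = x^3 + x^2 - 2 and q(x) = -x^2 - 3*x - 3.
<p,q> = 146/15

Expand the product: p(x)·q(x) = -x^5 - 4*x^4 - 6*x^3 - x^2 + 6*x + 6.
∫_{-1}^{1} of each monomial x^k gives [2/(k+1) if k even, 0 if k odd]. Integrating term-by-term (or equivalently evaluating the antiderivative F(x) = -x^6/6 - 4*x^5/5 - 3*x^4/2 - x^3/3 + 3*x^2 + 6*x at the endpoints):
  F(1) − F(−1) = 31/5 − (-53/15) = 146/15.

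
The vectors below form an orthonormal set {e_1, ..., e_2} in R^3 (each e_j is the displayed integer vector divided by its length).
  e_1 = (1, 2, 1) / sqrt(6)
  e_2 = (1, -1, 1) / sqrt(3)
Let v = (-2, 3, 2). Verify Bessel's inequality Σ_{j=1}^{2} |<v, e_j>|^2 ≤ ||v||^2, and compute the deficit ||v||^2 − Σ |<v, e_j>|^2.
Σ |<v, e_j>|^2 = 9; ||v||^2 = 17; deficit = 8

Write each e_j = u_j / sqrt(<u_j, u_j>) where u_j is the displayed integer vector. Then <v, e_j> = <v, u_j> / sqrt(<u_j, u_j>), so |<v, e_j>|^2 = <v, u_j>^2 / <u_j, u_j>.
Coefficients: <v, e_1> = 6/sqrt(6), <v, e_2> = -3/sqrt(3).
Square and sum: Σ |<v, e_j>|^2 = 9.
Compute ||v||^2 = v·v = 17.
Deficit = 17 − 9 = 8 ≥ 0, confirming Bessel's inequality. (The deficit equals ||v − Σ <v,e_j> e_j||^2, the squared distance from v to span{e_j}.)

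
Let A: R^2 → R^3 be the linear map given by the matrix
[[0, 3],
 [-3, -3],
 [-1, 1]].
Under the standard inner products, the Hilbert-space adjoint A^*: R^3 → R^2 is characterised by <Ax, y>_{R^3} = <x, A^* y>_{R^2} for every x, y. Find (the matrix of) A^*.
A^* = A^T =
[[0, -3, -1],
 [3, -3, 1]]

For real matrices with standard dot products, the defining identity <Ax, y> = <x, A^* y> gives (Ax)^T y = x^T (A^*) y, i.e. x^T A^T y = x^T (A^*) y. Since this holds for all x, y, we must have A^* = A^T. Therefore
A^* =
[[0, -3, -1],
 [3, -3, 1]].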